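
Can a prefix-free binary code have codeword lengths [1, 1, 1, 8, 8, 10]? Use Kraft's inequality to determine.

Kraft inequality: Σ 2^(-l_i) ≤ 1 for prefix-free code
Calculating: 2^(-1) + 2^(-1) + 2^(-1) + 2^(-8) + 2^(-8) + 2^(-10)
= 0.5 + 0.5 + 0.5 + 0.00390625 + 0.00390625 + 0.0009765625
= 1.5088
Since 1.5088 > 1, prefix-free code does not exist


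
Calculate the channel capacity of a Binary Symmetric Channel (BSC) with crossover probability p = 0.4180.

For BSC with error probability p:
C = 1 - H(p) where H(p) is binary entropy
H(0.4180) = -0.4180 × log₂(0.4180) - 0.5820 × log₂(0.5820)
H(p) = 0.9805
C = 1 - 0.9805 = 0.0195 bits/use


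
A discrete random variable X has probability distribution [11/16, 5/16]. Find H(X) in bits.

H(X) = -Σ p(x) log₂ p(x)
  -11/16 × log₂(11/16) = 0.3716
  -5/16 × log₂(5/16) = 0.5244
H(X) = 0.8960 bits


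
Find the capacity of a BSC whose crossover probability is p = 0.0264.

For BSC with error probability p:
C = 1 - H(p) where H(p) is binary entropy
H(0.0264) = -0.0264 × log₂(0.0264) - 0.9736 × log₂(0.9736)
H(p) = 0.1760
C = 1 - 0.1760 = 0.8240 bits/use


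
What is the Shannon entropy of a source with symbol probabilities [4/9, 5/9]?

H(X) = -Σ p(x) log₂ p(x)
  -4/9 × log₂(4/9) = 0.5200
  -5/9 × log₂(5/9) = 0.4711
H(X) = 0.9911 bits


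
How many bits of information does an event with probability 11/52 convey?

Information content I(x) = -log₂(p(x))
I = -log₂(11/52) = -log₂(0.2115)
I = 2.2410 bits


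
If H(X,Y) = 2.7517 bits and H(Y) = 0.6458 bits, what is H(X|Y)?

Chain rule: H(X,Y) = H(X|Y) + H(Y)
H(X|Y) = H(X,Y) - H(Y) = 2.7517 - 0.6458 = 2.1059 bits


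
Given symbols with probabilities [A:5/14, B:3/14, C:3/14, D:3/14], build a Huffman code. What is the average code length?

Huffman tree construction:
Combine smallest probabilities repeatedly
Resulting codes:
  A: 11 (length 2)
  B: 00 (length 2)
  C: 01 (length 2)
  D: 10 (length 2)
Average length = Σ p(s) × length(s) = 2.0000 bits


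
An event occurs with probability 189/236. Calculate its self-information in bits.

Information content I(x) = -log₂(p(x))
I = -log₂(189/236) = -log₂(0.8008)
I = 0.3204 bits


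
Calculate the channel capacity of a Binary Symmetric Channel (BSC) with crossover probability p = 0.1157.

For BSC with error probability p:
C = 1 - H(p) where H(p) is binary entropy
H(0.1157) = -0.1157 × log₂(0.1157) - 0.8843 × log₂(0.8843)
H(p) = 0.5169
C = 1 - 0.5169 = 0.4831 bits/use


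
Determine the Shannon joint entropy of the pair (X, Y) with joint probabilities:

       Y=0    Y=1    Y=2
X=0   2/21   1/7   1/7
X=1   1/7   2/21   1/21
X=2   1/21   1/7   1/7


H(X,Y) = -Σ p(x,y) log₂ p(x,y)
  p(0,0)=2/21: -0.0952 × log₂(0.0952) = 0.3231
  p(0,1)=1/7: -0.1429 × log₂(0.1429) = 0.4011
  p(0,2)=1/7: -0.1429 × log₂(0.1429) = 0.4011
  p(1,0)=1/7: -0.1429 × log₂(0.1429) = 0.4011
  p(1,1)=2/21: -0.0952 × log₂(0.0952) = 0.3231
  p(1,2)=1/21: -0.0476 × log₂(0.0476) = 0.2092
  p(2,0)=1/21: -0.0476 × log₂(0.0476) = 0.2092
  p(2,1)=1/7: -0.1429 × log₂(0.1429) = 0.4011
  p(2,2)=1/7: -0.1429 × log₂(0.1429) = 0.4011
H(X,Y) = 3.0697 bits


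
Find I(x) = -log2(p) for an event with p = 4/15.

Information content I(x) = -log₂(p(x))
I = -log₂(4/15) = -log₂(0.2667)
I = 1.9069 bits


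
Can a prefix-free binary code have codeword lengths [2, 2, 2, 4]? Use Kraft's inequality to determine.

Kraft inequality: Σ 2^(-l_i) ≤ 1 for prefix-free code
Calculating: 2^(-2) + 2^(-2) + 2^(-2) + 2^(-4)
= 0.25 + 0.25 + 0.25 + 0.0625
= 0.8125
Since 0.8125 ≤ 1, prefix-free code exists


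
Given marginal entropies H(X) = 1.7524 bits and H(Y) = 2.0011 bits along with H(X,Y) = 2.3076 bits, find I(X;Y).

I(X;Y) = H(X) + H(Y) - H(X,Y)
I(X;Y) = 1.7524 + 2.0011 - 2.3076 = 1.4459 bits


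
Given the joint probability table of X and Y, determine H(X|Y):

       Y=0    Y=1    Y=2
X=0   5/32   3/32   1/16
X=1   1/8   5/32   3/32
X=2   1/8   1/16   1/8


H(X|Y) = Σ_y p(y) H(X|Y=y)
  p(Y=0) = 13/32, H(X|Y=0) = 1.5766
  p(Y=1) = 5/16, H(X|Y=1) = 1.4855
  p(Y=2) = 9/32, H(X|Y=2) = 1.5305
H(X|Y) = 0.4062×1.5766 + 0.3125×1.4855 + 0.2812×1.5305 = 1.5352 bits


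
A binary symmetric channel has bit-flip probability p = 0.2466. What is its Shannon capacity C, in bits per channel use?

For BSC with error probability p:
C = 1 - H(p) where H(p) is binary entropy
H(0.2466) = -0.2466 × log₂(0.2466) - 0.7534 × log₂(0.7534)
H(p) = 0.8058
C = 1 - 0.8058 = 0.1942 bits/use


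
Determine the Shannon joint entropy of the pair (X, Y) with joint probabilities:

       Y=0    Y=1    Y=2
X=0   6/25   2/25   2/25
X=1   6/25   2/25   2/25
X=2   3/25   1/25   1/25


H(X,Y) = -Σ p(x,y) log₂ p(x,y)
  p(0,0)=6/25: -0.2400 × log₂(0.2400) = 0.4941
  p(0,1)=2/25: -0.0800 × log₂(0.0800) = 0.2915
  p(0,2)=2/25: -0.0800 × log₂(0.0800) = 0.2915
  p(1,0)=6/25: -0.2400 × log₂(0.2400) = 0.4941
  p(1,1)=2/25: -0.0800 × log₂(0.0800) = 0.2915
  p(1,2)=2/25: -0.0800 × log₂(0.0800) = 0.2915
  p(2,0)=3/25: -0.1200 × log₂(0.1200) = 0.3671
  p(2,1)=1/25: -0.0400 × log₂(0.0400) = 0.1858
  p(2,2)=1/25: -0.0400 × log₂(0.0400) = 0.1858
H(X,Y) = 2.8929 bits


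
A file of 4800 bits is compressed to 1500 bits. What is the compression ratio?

Compression ratio = Original / Compressed
= 4800 / 1500 = 3.20:1


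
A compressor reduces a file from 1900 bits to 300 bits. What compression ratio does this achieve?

Compression ratio = Original / Compressed
= 1900 / 300 = 6.33:1


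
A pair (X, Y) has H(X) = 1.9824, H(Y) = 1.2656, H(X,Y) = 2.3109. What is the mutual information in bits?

I(X;Y) = H(X) + H(Y) - H(X,Y)
I(X;Y) = 1.9824 + 1.2656 - 2.3109 = 0.9371 bits


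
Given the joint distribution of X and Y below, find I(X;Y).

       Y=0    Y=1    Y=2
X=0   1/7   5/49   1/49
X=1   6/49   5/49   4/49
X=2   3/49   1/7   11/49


H(X) = 1.5546, H(Y) = 1.5844, H(X,Y) = 2.9853
I(X;Y) = H(X) + H(Y) - H(X,Y) = 0.1536 bits


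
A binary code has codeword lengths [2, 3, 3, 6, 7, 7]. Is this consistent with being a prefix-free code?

Kraft inequality: Σ 2^(-l_i) ≤ 1 for prefix-free code
Calculating: 2^(-2) + 2^(-3) + 2^(-3) + 2^(-6) + 2^(-7) + 2^(-7)
= 0.25 + 0.125 + 0.125 + 0.015625 + 0.0078125 + 0.0078125
= 0.5312
Since 0.5312 ≤ 1, prefix-free code exists


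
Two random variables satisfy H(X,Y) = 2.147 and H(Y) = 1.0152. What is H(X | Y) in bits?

Chain rule: H(X,Y) = H(X|Y) + H(Y)
H(X|Y) = H(X,Y) - H(Y) = 2.147 - 1.0152 = 1.1318 bits


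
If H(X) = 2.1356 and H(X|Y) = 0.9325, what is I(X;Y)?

I(X;Y) = H(X) - H(X|Y)
I(X;Y) = 2.1356 - 0.9325 = 1.2031 bits


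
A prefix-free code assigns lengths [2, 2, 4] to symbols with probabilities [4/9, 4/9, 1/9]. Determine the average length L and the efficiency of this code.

Average length L = Σ p_i × l_i = 2.2222 bits
Entropy H = 1.3921 bits
Efficiency η = H/L × 100% = 62.65%


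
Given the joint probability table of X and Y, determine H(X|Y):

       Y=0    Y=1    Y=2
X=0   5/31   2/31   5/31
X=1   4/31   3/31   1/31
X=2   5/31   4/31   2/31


H(X|Y) = Σ_y p(y) H(X|Y=y)
  p(Y=0) = 14/31, H(X|Y=0) = 1.5774
  p(Y=1) = 9/31, H(X|Y=1) = 1.5305
  p(Y=2) = 8/31, H(X|Y=2) = 1.2988
H(X|Y) = 0.4516×1.5774 + 0.2903×1.5305 + 0.2581×1.2988 = 1.4919 bits


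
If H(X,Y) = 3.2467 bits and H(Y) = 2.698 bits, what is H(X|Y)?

Chain rule: H(X,Y) = H(X|Y) + H(Y)
H(X|Y) = H(X,Y) - H(Y) = 3.2467 - 2.698 = 0.5487 bits


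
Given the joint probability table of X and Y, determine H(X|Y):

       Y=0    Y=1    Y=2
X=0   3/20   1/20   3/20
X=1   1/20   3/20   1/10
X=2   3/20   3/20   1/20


H(X|Y) = Σ_y p(y) H(X|Y=y)
  p(Y=0) = 7/20, H(X|Y=0) = 1.4488
  p(Y=1) = 7/20, H(X|Y=1) = 1.4488
  p(Y=2) = 3/10, H(X|Y=2) = 1.4591
H(X|Y) = 0.3500×1.4488 + 0.3500×1.4488 + 0.3000×1.4591 = 1.4519 bits


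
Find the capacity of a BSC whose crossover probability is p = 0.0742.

For BSC with error probability p:
C = 1 - H(p) where H(p) is binary entropy
H(0.0742) = -0.0742 × log₂(0.0742) - 0.9258 × log₂(0.9258)
H(p) = 0.3814
C = 1 - 0.3814 = 0.6186 bits/use


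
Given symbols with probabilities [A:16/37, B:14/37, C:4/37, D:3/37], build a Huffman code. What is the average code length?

Huffman tree construction:
Combine smallest probabilities repeatedly
Resulting codes:
  A: 0 (length 1)
  B: 11 (length 2)
  C: 101 (length 3)
  D: 100 (length 3)
Average length = Σ p(s) × length(s) = 1.7568 bits


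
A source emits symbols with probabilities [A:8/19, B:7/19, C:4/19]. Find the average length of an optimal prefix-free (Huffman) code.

Huffman tree construction:
Combine smallest probabilities repeatedly
Resulting codes:
  A: 0 (length 1)
  B: 11 (length 2)
  C: 10 (length 2)
Average length = Σ p(s) × length(s) = 1.5789 bits


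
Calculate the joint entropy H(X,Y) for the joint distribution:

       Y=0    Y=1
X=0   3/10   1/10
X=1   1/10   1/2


H(X,Y) = -Σ p(x,y) log₂ p(x,y)
  p(0,0)=3/10: -0.3000 × log₂(0.3000) = 0.5211
  p(0,1)=1/10: -0.1000 × log₂(0.1000) = 0.3322
  p(1,0)=1/10: -0.1000 × log₂(0.1000) = 0.3322
  p(1,1)=1/2: -0.5000 × log₂(0.5000) = 0.5000
H(X,Y) = 1.6855 bits


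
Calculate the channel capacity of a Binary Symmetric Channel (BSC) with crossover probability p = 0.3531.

For BSC with error probability p:
C = 1 - H(p) where H(p) is binary entropy
H(0.3531) = -0.3531 × log₂(0.3531) - 0.6469 × log₂(0.6469)
H(p) = 0.9368
C = 1 - 0.9368 = 0.0632 bits/use


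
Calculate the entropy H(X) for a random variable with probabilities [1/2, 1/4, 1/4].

H(X) = -Σ p(x) log₂ p(x)
  -1/2 × log₂(1/2) = 0.5000
  -1/4 × log₂(1/4) = 0.5000
  -1/4 × log₂(1/4) = 0.5000
H(X) = 1.5000 bits


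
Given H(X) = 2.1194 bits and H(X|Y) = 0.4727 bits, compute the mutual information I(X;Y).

I(X;Y) = H(X) - H(X|Y)
I(X;Y) = 2.1194 - 0.4727 = 1.6467 bits


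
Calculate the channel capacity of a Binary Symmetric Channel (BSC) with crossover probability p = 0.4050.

For BSC with error probability p:
C = 1 - H(p) where H(p) is binary entropy
H(0.4050) = -0.4050 × log₂(0.4050) - 0.5950 × log₂(0.5950)
H(p) = 0.9738
C = 1 - 0.9738 = 0.0262 bits/use


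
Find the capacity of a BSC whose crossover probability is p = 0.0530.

For BSC with error probability p:
C = 1 - H(p) where H(p) is binary entropy
H(0.0530) = -0.0530 × log₂(0.0530) - 0.9470 × log₂(0.9470)
H(p) = 0.2990
C = 1 - 0.2990 = 0.7010 bits/use


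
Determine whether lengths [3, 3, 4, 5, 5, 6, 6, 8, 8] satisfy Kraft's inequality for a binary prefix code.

Kraft inequality: Σ 2^(-l_i) ≤ 1 for prefix-free code
Calculating: 2^(-3) + 2^(-3) + 2^(-4) + 2^(-5) + 2^(-5) + 2^(-6) + 2^(-6) + 2^(-8) + 2^(-8)
= 0.125 + 0.125 + 0.0625 + 0.03125 + 0.03125 + 0.015625 + 0.015625 + 0.00390625 + 0.00390625
= 0.4141
Since 0.4141 ≤ 1, prefix-free code exists


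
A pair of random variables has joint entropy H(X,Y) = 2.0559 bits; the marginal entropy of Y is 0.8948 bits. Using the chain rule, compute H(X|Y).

Chain rule: H(X,Y) = H(X|Y) + H(Y)
H(X|Y) = H(X,Y) - H(Y) = 2.0559 - 0.8948 = 1.1611 bits


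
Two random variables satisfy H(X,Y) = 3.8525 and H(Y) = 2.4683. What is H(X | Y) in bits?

Chain rule: H(X,Y) = H(X|Y) + H(Y)
H(X|Y) = H(X,Y) - H(Y) = 3.8525 - 2.4683 = 1.3842 bits


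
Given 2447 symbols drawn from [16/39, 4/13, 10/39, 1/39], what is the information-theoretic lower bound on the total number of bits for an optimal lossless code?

Entropy H = 1.6895 bits/symbol
Minimum bits = H × n = 1.6895 × 2447
= 4134.29 bits


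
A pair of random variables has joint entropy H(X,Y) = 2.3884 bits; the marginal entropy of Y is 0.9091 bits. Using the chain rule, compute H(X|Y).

Chain rule: H(X,Y) = H(X|Y) + H(Y)
H(X|Y) = H(X,Y) - H(Y) = 2.3884 - 0.9091 = 1.4793 bits


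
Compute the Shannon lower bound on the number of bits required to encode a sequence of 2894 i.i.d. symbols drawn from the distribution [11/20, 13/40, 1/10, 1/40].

Entropy H = 1.4666 bits/symbol
Minimum bits = H × n = 1.4666 × 2894
= 4244.33 bits


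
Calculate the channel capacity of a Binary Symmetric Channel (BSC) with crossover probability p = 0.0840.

For BSC with error probability p:
C = 1 - H(p) where H(p) is binary entropy
H(0.0840) = -0.0840 × log₂(0.0840) - 0.9160 × log₂(0.9160)
H(p) = 0.4161
C = 1 - 0.4161 = 0.5839 bits/use


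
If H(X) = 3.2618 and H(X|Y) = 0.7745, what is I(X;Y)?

I(X;Y) = H(X) - H(X|Y)
I(X;Y) = 3.2618 - 0.7745 = 2.4873 bits


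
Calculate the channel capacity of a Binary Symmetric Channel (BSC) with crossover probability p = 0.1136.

For BSC with error probability p:
C = 1 - H(p) where H(p) is binary entropy
H(0.1136) = -0.1136 × log₂(0.1136) - 0.8864 × log₂(0.8864)
H(p) = 0.5107
C = 1 - 0.5107 = 0.4893 bits/use


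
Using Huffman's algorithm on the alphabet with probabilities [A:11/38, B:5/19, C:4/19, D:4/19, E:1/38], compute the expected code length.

Huffman tree construction:
Combine smallest probabilities repeatedly
Resulting codes:
  A: 11 (length 2)
  B: 10 (length 2)
  C: 011 (length 3)
  D: 00 (length 2)
  E: 010 (length 3)
Average length = Σ p(s) × length(s) = 2.2368 bits


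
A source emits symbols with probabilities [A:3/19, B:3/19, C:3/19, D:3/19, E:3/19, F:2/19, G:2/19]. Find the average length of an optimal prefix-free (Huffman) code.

Huffman tree construction:
Combine smallest probabilities repeatedly
Resulting codes:
  A: 100 (length 3)
  B: 101 (length 3)
  C: 110 (length 3)
  D: 111 (length 3)
  E: 00 (length 2)
  F: 010 (length 3)
  G: 011 (length 3)
Average length = Σ p(s) × length(s) = 2.8421 bits


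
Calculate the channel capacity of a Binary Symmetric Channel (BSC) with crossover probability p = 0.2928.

For BSC with error probability p:
C = 1 - H(p) where H(p) is binary entropy
H(0.2928) = -0.2928 × log₂(0.2928) - 0.7072 × log₂(0.7072)
H(p) = 0.8723
C = 1 - 0.8723 = 0.1277 bits/use


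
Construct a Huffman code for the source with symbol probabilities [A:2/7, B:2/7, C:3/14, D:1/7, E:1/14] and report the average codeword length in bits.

Huffman tree construction:
Combine smallest probabilities repeatedly
Resulting codes:
  A: 10 (length 2)
  B: 11 (length 2)
  C: 00 (length 2)
  D: 011 (length 3)
  E: 010 (length 3)
Average length = Σ p(s) × length(s) = 2.2143 bits


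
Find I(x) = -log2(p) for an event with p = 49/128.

Information content I(x) = -log₂(p(x))
I = -log₂(49/128) = -log₂(0.3828)
I = 1.3853 bits


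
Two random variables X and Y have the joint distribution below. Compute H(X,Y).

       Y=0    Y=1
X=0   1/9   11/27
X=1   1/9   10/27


H(X,Y) = -Σ p(x,y) log₂ p(x,y)
  p(0,0)=1/9: -0.1111 × log₂(0.1111) = 0.3522
  p(0,1)=11/27: -0.4074 × log₂(0.4074) = 0.5278
  p(1,0)=1/9: -0.1111 × log₂(0.1111) = 0.3522
  p(1,1)=10/27: -0.3704 × log₂(0.3704) = 0.5307
H(X,Y) = 1.7629 bits


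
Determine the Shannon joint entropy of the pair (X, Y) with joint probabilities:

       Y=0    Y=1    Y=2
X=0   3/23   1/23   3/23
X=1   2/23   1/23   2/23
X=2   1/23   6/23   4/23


H(X,Y) = -Σ p(x,y) log₂ p(x,y)
  p(0,0)=3/23: -0.1304 × log₂(0.1304) = 0.3833
  p(0,1)=1/23: -0.0435 × log₂(0.0435) = 0.1967
  p(0,2)=3/23: -0.1304 × log₂(0.1304) = 0.3833
  p(1,0)=2/23: -0.0870 × log₂(0.0870) = 0.3064
  p(1,1)=1/23: -0.0435 × log₂(0.0435) = 0.1967
  p(1,2)=2/23: -0.0870 × log₂(0.0870) = 0.3064
  p(2,0)=1/23: -0.0435 × log₂(0.0435) = 0.1967
  p(2,1)=6/23: -0.2609 × log₂(0.2609) = 0.5057
  p(2,2)=4/23: -0.1739 × log₂(0.1739) = 0.4389
H(X,Y) = 2.9140 bits


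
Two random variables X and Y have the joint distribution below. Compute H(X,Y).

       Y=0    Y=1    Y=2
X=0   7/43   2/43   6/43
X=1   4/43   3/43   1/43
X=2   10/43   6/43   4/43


H(X,Y) = -Σ p(x,y) log₂ p(x,y)
  p(0,0)=7/43: -0.1628 × log₂(0.1628) = 0.4263
  p(0,1)=2/43: -0.0465 × log₂(0.0465) = 0.2059
  p(0,2)=6/43: -0.1395 × log₂(0.1395) = 0.3965
  p(1,0)=4/43: -0.0930 × log₂(0.0930) = 0.3187
  p(1,1)=3/43: -0.0698 × log₂(0.0698) = 0.2680
  p(1,2)=1/43: -0.0233 × log₂(0.0233) = 0.1262
  p(2,0)=10/43: -0.2326 × log₂(0.2326) = 0.4894
  p(2,1)=6/43: -0.1395 × log₂(0.1395) = 0.3965
  p(2,2)=4/43: -0.0930 × log₂(0.0930) = 0.3187
H(X,Y) = 2.9461 bits


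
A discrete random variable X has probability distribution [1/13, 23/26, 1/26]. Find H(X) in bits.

H(X) = -Σ p(x) log₂ p(x)
  -1/13 × log₂(1/13) = 0.2846
  -23/26 × log₂(23/26) = 0.1565
  -1/26 × log₂(1/26) = 0.1808
H(X) = 0.6219 bits


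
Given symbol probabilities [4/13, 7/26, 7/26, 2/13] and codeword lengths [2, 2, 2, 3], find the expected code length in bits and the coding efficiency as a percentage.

Average length L = Σ p_i × l_i = 2.1538 bits
Entropy H = 1.9580 bits
Efficiency η = H/L × 100% = 90.91%


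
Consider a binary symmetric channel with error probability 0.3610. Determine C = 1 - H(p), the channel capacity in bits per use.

For BSC with error probability p:
C = 1 - H(p) where H(p) is binary entropy
H(0.3610) = -0.3610 × log₂(0.3610) - 0.6390 × log₂(0.6390)
H(p) = 0.9435
C = 1 - 0.9435 = 0.0565 bits/use


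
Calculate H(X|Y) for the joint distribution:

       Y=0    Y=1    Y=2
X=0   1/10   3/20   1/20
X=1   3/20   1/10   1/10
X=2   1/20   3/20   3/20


H(X|Y) = Σ_y p(y) H(X|Y=y)
  p(Y=0) = 3/10, H(X|Y=0) = 1.4591
  p(Y=1) = 2/5, H(X|Y=1) = 1.5613
  p(Y=2) = 3/10, H(X|Y=2) = 1.4591
H(X|Y) = 0.3000×1.4591 + 0.4000×1.5613 + 0.3000×1.4591 = 1.5000 bits


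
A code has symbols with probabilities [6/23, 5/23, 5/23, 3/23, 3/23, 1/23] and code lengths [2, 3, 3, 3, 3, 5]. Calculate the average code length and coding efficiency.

Average length L = Σ p_i × l_i = 2.8261 bits
Entropy H = 2.4262 bits
Efficiency η = H/L × 100% = 85.85%


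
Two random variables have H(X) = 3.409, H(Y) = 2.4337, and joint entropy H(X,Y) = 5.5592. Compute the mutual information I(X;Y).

I(X;Y) = H(X) + H(Y) - H(X,Y)
I(X;Y) = 3.409 + 2.4337 - 5.5592 = 0.2835 bits


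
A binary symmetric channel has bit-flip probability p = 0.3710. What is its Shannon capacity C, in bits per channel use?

For BSC with error probability p:
C = 1 - H(p) where H(p) is binary entropy
H(0.3710) = -0.3710 × log₂(0.3710) - 0.6290 × log₂(0.6290)
H(p) = 0.9514
C = 1 - 0.9514 = 0.0486 bits/use


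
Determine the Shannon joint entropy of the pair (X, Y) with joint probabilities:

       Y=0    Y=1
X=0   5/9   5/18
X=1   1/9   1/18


H(X,Y) = -Σ p(x,y) log₂ p(x,y)
  p(0,0)=5/9: -0.5556 × log₂(0.5556) = 0.4711
  p(0,1)=5/18: -0.2778 × log₂(0.2778) = 0.5133
  p(1,0)=1/9: -0.1111 × log₂(0.1111) = 0.3522
  p(1,1)=1/18: -0.0556 × log₂(0.0556) = 0.2317
H(X,Y) = 1.5683 bits


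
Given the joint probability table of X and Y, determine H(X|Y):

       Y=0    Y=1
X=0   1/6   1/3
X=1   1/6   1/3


H(X|Y) = Σ_y p(y) H(X|Y=y)
  p(Y=0) = 1/3, H(X|Y=0) = 1.0000
  p(Y=1) = 2/3, H(X|Y=1) = 1.0000
H(X|Y) = 0.3333×1.0000 + 0.6667×1.0000 = 1.0000 bits


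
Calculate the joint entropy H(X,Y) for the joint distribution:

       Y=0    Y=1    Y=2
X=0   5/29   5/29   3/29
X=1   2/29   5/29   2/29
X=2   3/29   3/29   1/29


H(X,Y) = -Σ p(x,y) log₂ p(x,y)
  p(0,0)=5/29: -0.1724 × log₂(0.1724) = 0.4373
  p(0,1)=5/29: -0.1724 × log₂(0.1724) = 0.4373
  p(0,2)=3/29: -0.1034 × log₂(0.1034) = 0.3386
  p(1,0)=2/29: -0.0690 × log₂(0.0690) = 0.2661
  p(1,1)=5/29: -0.1724 × log₂(0.1724) = 0.4373
  p(1,2)=2/29: -0.0690 × log₂(0.0690) = 0.2661
  p(2,0)=3/29: -0.1034 × log₂(0.1034) = 0.3386
  p(2,1)=3/29: -0.1034 × log₂(0.1034) = 0.3386
  p(2,2)=1/29: -0.0345 × log₂(0.0345) = 0.1675
H(X,Y) = 3.0272 bits


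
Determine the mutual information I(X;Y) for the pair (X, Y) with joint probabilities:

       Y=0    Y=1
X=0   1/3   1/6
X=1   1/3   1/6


H(X) = 1.0000, H(Y) = 0.9183, H(X,Y) = 1.9183
I(X;Y) = H(X) + H(Y) - H(X,Y) = 0.0000 bits


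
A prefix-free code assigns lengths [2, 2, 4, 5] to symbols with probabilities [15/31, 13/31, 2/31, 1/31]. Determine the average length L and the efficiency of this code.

Average length L = Σ p_i × l_i = 2.2258 bits
Entropy H = 1.4475 bits
Efficiency η = H/L × 100% = 65.03%


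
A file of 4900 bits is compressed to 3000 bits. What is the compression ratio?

Compression ratio = Original / Compressed
= 4900 / 3000 = 1.63:1


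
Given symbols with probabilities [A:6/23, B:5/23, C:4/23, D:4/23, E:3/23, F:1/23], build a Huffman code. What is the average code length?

Huffman tree construction:
Combine smallest probabilities repeatedly
Resulting codes:
  A: 10 (length 2)
  B: 01 (length 2)
  C: 110 (length 3)
  D: 111 (length 3)
  E: 001 (length 3)
  F: 000 (length 3)
Average length = Σ p(s) × length(s) = 2.5217 bits


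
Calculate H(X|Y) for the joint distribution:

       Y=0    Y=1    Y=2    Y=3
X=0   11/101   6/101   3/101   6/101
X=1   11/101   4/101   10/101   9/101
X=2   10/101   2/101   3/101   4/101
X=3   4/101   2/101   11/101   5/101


H(X|Y) = Σ_y p(y) H(X|Y=y)
  p(Y=0) = 36/101, H(X|Y=0) = 1.9108
  p(Y=1) = 14/101, H(X|Y=1) = 1.8424
  p(Y=2) = 27/101, H(X|Y=2) = 1.7629
  p(Y=3) = 24/101, H(X|Y=3) = 1.9329
H(X|Y) = 0.3564×1.9108 + 0.1386×1.8424 + 0.2673×1.7629 + 0.2376×1.9329 = 1.8671 bits


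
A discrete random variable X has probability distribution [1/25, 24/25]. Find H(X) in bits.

H(X) = -Σ p(x) log₂ p(x)
  -1/25 × log₂(1/25) = 0.1858
  -24/25 × log₂(24/25) = 0.0565
H(X) = 0.2423 bits


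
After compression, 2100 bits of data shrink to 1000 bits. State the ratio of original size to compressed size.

Compression ratio = Original / Compressed
= 2100 / 1000 = 2.10:1


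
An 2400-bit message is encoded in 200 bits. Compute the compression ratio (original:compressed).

Compression ratio = Original / Compressed
= 2400 / 200 = 12.00:1


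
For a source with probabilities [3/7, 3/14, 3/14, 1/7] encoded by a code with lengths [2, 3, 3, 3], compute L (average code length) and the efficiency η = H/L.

Average length L = Σ p_i × l_i = 2.5714 bits
Entropy H = 1.8774 bits
Efficiency η = H/L × 100% = 73.01%


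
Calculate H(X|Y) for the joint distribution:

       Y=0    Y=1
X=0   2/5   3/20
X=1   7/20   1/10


H(X|Y) = Σ_y p(y) H(X|Y=y)
  p(Y=0) = 3/4, H(X|Y=0) = 0.9968
  p(Y=1) = 1/4, H(X|Y=1) = 0.9710
H(X|Y) = 0.7500×0.9968 + 0.2500×0.9710 = 0.9903 bits


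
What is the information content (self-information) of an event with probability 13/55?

Information content I(x) = -log₂(p(x))
I = -log₂(13/55) = -log₂(0.2364)
I = 2.0809 bits


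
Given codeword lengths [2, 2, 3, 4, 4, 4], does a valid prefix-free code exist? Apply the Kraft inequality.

Kraft inequality: Σ 2^(-l_i) ≤ 1 for prefix-free code
Calculating: 2^(-2) + 2^(-2) + 2^(-3) + 2^(-4) + 2^(-4) + 2^(-4)
= 0.25 + 0.25 + 0.125 + 0.0625 + 0.0625 + 0.0625
= 0.8125
Since 0.8125 ≤ 1, prefix-free code exists


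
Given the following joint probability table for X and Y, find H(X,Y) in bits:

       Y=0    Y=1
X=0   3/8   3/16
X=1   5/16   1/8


H(X,Y) = -Σ p(x,y) log₂ p(x,y)
  p(0,0)=3/8: -0.3750 × log₂(0.3750) = 0.5306
  p(0,1)=3/16: -0.1875 × log₂(0.1875) = 0.4528
  p(1,0)=5/16: -0.3125 × log₂(0.3125) = 0.5244
  p(1,1)=1/8: -0.1250 × log₂(0.1250) = 0.3750
H(X,Y) = 1.8829 bits


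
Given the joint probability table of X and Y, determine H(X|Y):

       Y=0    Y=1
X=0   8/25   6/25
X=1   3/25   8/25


H(X|Y) = Σ_y p(y) H(X|Y=y)
  p(Y=0) = 11/25, H(X|Y=0) = 0.8454
  p(Y=1) = 14/25, H(X|Y=1) = 0.9852
H(X|Y) = 0.4400×0.8454 + 0.5600×0.9852 = 0.9237 bits


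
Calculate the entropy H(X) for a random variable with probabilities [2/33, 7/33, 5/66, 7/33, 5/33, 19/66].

H(X) = -Σ p(x) log₂ p(x)
  -2/33 × log₂(2/33) = 0.2451
  -7/33 × log₂(7/33) = 0.4745
  -5/66 × log₂(5/66) = 0.2820
  -7/33 × log₂(7/33) = 0.4745
  -5/33 × log₂(5/33) = 0.4125
  -19/66 × log₂(19/66) = 0.5172
H(X) = 2.4058 bits


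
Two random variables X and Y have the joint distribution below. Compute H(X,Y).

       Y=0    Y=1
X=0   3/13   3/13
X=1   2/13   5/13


H(X,Y) = -Σ p(x,y) log₂ p(x,y)
  p(0,0)=3/13: -0.2308 × log₂(0.2308) = 0.4882
  p(0,1)=3/13: -0.2308 × log₂(0.2308) = 0.4882
  p(1,0)=2/13: -0.1538 × log₂(0.1538) = 0.4155
  p(1,1)=5/13: -0.3846 × log₂(0.3846) = 0.5302
H(X,Y) = 1.9220 bits


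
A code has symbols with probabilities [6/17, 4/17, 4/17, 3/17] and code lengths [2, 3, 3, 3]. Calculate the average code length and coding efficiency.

Average length L = Σ p_i × l_i = 2.6471 bits
Entropy H = 1.9542 bits
Efficiency η = H/L × 100% = 73.83%


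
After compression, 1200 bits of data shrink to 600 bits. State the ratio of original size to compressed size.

Compression ratio = Original / Compressed
= 1200 / 600 = 2.00:1


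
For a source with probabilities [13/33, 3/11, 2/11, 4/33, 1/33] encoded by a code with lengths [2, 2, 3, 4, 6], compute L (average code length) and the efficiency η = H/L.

Average length L = Σ p_i × l_i = 2.5455 bits
Entropy H = 2.0097 bits
Efficiency η = H/L × 100% = 78.95%


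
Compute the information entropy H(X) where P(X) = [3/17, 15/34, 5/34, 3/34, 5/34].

H(X) = -Σ p(x) log₂ p(x)
  -3/17 × log₂(3/17) = 0.4416
  -15/34 × log₂(15/34) = 0.5208
  -5/34 × log₂(5/34) = 0.4067
  -3/34 × log₂(3/34) = 0.3090
  -5/34 × log₂(5/34) = 0.4067
H(X) = 2.0849 bits


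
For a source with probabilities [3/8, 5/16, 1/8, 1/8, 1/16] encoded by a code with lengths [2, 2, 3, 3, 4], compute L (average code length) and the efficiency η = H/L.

Average length L = Σ p_i × l_i = 2.3750 bits
Entropy H = 2.0550 bits
Efficiency η = H/L × 100% = 86.53%


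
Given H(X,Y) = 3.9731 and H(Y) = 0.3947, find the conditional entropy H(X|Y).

Chain rule: H(X,Y) = H(X|Y) + H(Y)
H(X|Y) = H(X,Y) - H(Y) = 3.9731 - 0.3947 = 3.5784 bits


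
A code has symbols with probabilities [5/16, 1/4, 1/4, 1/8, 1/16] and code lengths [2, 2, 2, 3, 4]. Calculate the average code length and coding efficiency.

Average length L = Σ p_i × l_i = 2.2500 bits
Entropy H = 2.1494 bits
Efficiency η = H/L × 100% = 95.53%


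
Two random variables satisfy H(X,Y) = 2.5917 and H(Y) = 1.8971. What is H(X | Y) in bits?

Chain rule: H(X,Y) = H(X|Y) + H(Y)
H(X|Y) = H(X,Y) - H(Y) = 2.5917 - 1.8971 = 0.6946 bits


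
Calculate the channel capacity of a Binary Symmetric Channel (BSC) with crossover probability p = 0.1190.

For BSC with error probability p:
C = 1 - H(p) where H(p) is binary entropy
H(0.1190) = -0.1190 × log₂(0.1190) - 0.8810 × log₂(0.8810)
H(p) = 0.5265
C = 1 - 0.5265 = 0.4735 bits/use


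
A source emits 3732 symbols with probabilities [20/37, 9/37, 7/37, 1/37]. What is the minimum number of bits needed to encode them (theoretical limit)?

Entropy H = 1.5711 bits/symbol
Minimum bits = H × n = 1.5711 × 3732
= 5863.32 bits


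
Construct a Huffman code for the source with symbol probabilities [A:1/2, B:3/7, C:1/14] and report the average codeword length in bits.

Huffman tree construction:
Combine smallest probabilities repeatedly
Resulting codes:
  A: 0 (length 1)
  B: 11 (length 2)
  C: 10 (length 2)
Average length = Σ p(s) × length(s) = 1.5000 bits


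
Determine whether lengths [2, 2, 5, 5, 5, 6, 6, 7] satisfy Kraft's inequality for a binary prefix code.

Kraft inequality: Σ 2^(-l_i) ≤ 1 for prefix-free code
Calculating: 2^(-2) + 2^(-2) + 2^(-5) + 2^(-5) + 2^(-5) + 2^(-6) + 2^(-6) + 2^(-7)
= 0.25 + 0.25 + 0.03125 + 0.03125 + 0.03125 + 0.015625 + 0.015625 + 0.0078125
= 0.6328
Since 0.6328 ≤ 1, prefix-free code exists


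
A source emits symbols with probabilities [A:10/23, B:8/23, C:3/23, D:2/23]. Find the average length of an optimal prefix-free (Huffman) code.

Huffman tree construction:
Combine smallest probabilities repeatedly
Resulting codes:
  A: 0 (length 1)
  B: 11 (length 2)
  C: 101 (length 3)
  D: 100 (length 3)
Average length = Σ p(s) × length(s) = 1.7826 bits


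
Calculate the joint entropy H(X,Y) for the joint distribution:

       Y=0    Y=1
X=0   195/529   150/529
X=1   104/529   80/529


H(X,Y) = -Σ p(x,y) log₂ p(x,y)
  p(0,0)=195/529: -0.3686 × log₂(0.3686) = 0.5307
  p(0,1)=150/529: -0.2836 × log₂(0.2836) = 0.5156
  p(1,0)=104/529: -0.1966 × log₂(0.1966) = 0.4614
  p(1,1)=80/529: -0.1512 × log₂(0.1512) = 0.4121
H(X,Y) = 1.9198 bits


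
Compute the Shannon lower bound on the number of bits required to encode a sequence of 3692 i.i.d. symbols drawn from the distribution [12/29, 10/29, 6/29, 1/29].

Entropy H = 1.6942 bits/symbol
Minimum bits = H × n = 1.6942 × 3692
= 6255.12 bits


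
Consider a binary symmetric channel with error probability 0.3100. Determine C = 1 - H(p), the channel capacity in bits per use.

For BSC with error probability p:
C = 1 - H(p) where H(p) is binary entropy
H(0.3100) = -0.3100 × log₂(0.3100) - 0.6900 × log₂(0.6900)
H(p) = 0.8932
C = 1 - 0.8932 = 0.1068 bits/use


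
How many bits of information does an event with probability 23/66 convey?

Information content I(x) = -log₂(p(x))
I = -log₂(23/66) = -log₂(0.3485)
I = 1.5208 bits


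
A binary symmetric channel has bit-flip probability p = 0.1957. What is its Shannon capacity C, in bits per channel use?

For BSC with error probability p:
C = 1 - H(p) where H(p) is binary entropy
H(0.1957) = -0.1957 × log₂(0.1957) - 0.8043 × log₂(0.8043)
H(p) = 0.7132
C = 1 - 0.7132 = 0.2868 bits/use


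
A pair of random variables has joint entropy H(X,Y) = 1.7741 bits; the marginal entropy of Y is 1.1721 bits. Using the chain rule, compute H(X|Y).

Chain rule: H(X,Y) = H(X|Y) + H(Y)
H(X|Y) = H(X,Y) - H(Y) = 1.7741 - 1.1721 = 0.602 bits


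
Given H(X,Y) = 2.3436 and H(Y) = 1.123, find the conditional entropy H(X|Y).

Chain rule: H(X,Y) = H(X|Y) + H(Y)
H(X|Y) = H(X,Y) - H(Y) = 2.3436 - 1.123 = 1.2206 bits


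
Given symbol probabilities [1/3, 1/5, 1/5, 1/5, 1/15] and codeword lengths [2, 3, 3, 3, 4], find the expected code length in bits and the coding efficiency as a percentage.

Average length L = Σ p_i × l_i = 2.7333 bits
Entropy H = 2.1819 bits
Efficiency η = H/L × 100% = 79.83%


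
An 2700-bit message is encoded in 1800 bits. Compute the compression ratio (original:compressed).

Compression ratio = Original / Compressed
= 2700 / 1800 = 1.50:1


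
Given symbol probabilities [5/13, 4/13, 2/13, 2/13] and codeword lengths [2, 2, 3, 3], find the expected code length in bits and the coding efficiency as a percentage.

Average length L = Σ p_i × l_i = 2.3077 bits
Entropy H = 1.8843 bits
Efficiency η = H/L × 100% = 81.65%


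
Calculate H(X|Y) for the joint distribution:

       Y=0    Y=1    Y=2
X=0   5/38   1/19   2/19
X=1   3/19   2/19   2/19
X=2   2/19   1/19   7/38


H(X|Y) = Σ_y p(y) H(X|Y=y)
  p(Y=0) = 15/38, H(X|Y=0) = 1.5656
  p(Y=1) = 4/19, H(X|Y=1) = 1.5000
  p(Y=2) = 15/38, H(X|Y=2) = 1.5301
H(X|Y) = 0.3947×1.5656 + 0.2105×1.5000 + 0.3947×1.5301 = 1.5378 bits


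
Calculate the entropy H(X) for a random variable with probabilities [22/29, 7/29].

H(X) = -Σ p(x) log₂ p(x)
  -22/29 × log₂(22/29) = 0.3023
  -7/29 × log₂(7/29) = 0.4950
H(X) = 0.7973 bits


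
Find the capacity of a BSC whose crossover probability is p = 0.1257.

For BSC with error probability p:
C = 1 - H(p) where H(p) is binary entropy
H(0.1257) = -0.1257 × log₂(0.1257) - 0.8743 × log₂(0.8743)
H(p) = 0.5455
C = 1 - 0.5455 = 0.4545 bits/use


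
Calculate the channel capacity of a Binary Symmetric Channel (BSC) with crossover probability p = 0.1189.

For BSC with error probability p:
C = 1 - H(p) where H(p) is binary entropy
H(0.1189) = -0.1189 × log₂(0.1189) - 0.8811 × log₂(0.8811)
H(p) = 0.5262
C = 1 - 0.5262 = 0.4738 bits/use


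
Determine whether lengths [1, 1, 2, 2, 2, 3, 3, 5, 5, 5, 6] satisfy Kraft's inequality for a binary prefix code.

Kraft inequality: Σ 2^(-l_i) ≤ 1 for prefix-free code
Calculating: 2^(-1) + 2^(-1) + 2^(-2) + 2^(-2) + 2^(-2) + 2^(-3) + 2^(-3) + 2^(-5) + 2^(-5) + 2^(-5) + 2^(-6)
= 0.5 + 0.5 + 0.25 + 0.25 + 0.25 + 0.125 + 0.125 + 0.03125 + 0.03125 + 0.03125 + 0.015625
= 2.1094
Since 2.1094 > 1, prefix-free code does not exist


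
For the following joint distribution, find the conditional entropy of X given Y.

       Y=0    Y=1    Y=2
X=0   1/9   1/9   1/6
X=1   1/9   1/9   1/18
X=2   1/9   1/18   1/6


H(X|Y) = Σ_y p(y) H(X|Y=y)
  p(Y=0) = 1/3, H(X|Y=0) = 1.5850
  p(Y=1) = 5/18, H(X|Y=1) = 1.5219
  p(Y=2) = 7/18, H(X|Y=2) = 1.4488
H(X|Y) = 0.3333×1.5850 + 0.2778×1.5219 + 0.3889×1.4488 = 1.5145 bits


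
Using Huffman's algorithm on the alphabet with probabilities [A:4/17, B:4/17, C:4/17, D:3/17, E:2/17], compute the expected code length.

Huffman tree construction:
Combine smallest probabilities repeatedly
Resulting codes:
  A: 00 (length 2)
  B: 01 (length 2)
  C: 10 (length 2)
  D: 111 (length 3)
  E: 110 (length 3)
Average length = Σ p(s) × length(s) = 2.2941 bits


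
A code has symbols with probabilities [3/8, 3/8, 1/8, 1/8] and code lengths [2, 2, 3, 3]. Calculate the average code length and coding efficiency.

Average length L = Σ p_i × l_i = 2.2500 bits
Entropy H = 1.8113 bits
Efficiency η = H/L × 100% = 80.50%


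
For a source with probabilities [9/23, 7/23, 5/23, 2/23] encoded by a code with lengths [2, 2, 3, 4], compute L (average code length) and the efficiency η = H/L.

Average length L = Σ p_i × l_i = 2.3913 bits
Entropy H = 1.8370 bits
Efficiency η = H/L × 100% = 76.82%


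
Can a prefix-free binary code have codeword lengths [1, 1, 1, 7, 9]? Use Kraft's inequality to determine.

Kraft inequality: Σ 2^(-l_i) ≤ 1 for prefix-free code
Calculating: 2^(-1) + 2^(-1) + 2^(-1) + 2^(-7) + 2^(-9)
= 0.5 + 0.5 + 0.5 + 0.0078125 + 0.001953125
= 1.5098
Since 1.5098 > 1, prefix-free code does not exist


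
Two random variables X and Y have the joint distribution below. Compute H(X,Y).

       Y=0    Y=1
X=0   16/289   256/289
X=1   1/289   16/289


H(X,Y) = -Σ p(x,y) log₂ p(x,y)
  p(0,0)=16/289: -0.0554 × log₂(0.0554) = 0.2311
  p(0,1)=256/289: -0.8858 × log₂(0.8858) = 0.1550
  p(1,0)=1/289: -0.0035 × log₂(0.0035) = 0.0283
  p(1,1)=16/289: -0.0554 × log₂(0.0554) = 0.2311
H(X,Y) = 0.6455 bits


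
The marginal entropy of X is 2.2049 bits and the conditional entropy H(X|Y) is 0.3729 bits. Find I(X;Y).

I(X;Y) = H(X) - H(X|Y)
I(X;Y) = 2.2049 - 0.3729 = 1.832 bits


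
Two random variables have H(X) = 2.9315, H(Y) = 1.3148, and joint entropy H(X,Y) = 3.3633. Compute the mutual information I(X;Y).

I(X;Y) = H(X) + H(Y) - H(X,Y)
I(X;Y) = 2.9315 + 1.3148 - 3.3633 = 0.883 bits


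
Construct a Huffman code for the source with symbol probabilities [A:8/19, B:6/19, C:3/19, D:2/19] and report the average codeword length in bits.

Huffman tree construction:
Combine smallest probabilities repeatedly
Resulting codes:
  A: 0 (length 1)
  B: 11 (length 2)
  C: 101 (length 3)
  D: 100 (length 3)
Average length = Σ p(s) × length(s) = 1.8421 bits


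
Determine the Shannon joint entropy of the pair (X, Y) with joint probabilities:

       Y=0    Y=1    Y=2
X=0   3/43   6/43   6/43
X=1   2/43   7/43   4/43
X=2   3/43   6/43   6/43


H(X,Y) = -Σ p(x,y) log₂ p(x,y)
  p(0,0)=3/43: -0.0698 × log₂(0.0698) = 0.2680
  p(0,1)=6/43: -0.1395 × log₂(0.1395) = 0.3965
  p(0,2)=6/43: -0.1395 × log₂(0.1395) = 0.3965
  p(1,0)=2/43: -0.0465 × log₂(0.0465) = 0.2059
  p(1,1)=7/43: -0.1628 × log₂(0.1628) = 0.4263
  p(1,2)=4/43: -0.0930 × log₂(0.0930) = 0.3187
  p(2,0)=3/43: -0.0698 × log₂(0.0698) = 0.2680
  p(2,1)=6/43: -0.1395 × log₂(0.1395) = 0.3965
  p(2,2)=6/43: -0.1395 × log₂(0.1395) = 0.3965
H(X,Y) = 3.0728 bits


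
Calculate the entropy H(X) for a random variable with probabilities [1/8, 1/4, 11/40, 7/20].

H(X) = -Σ p(x) log₂ p(x)
  -1/8 × log₂(1/8) = 0.3750
  -1/4 × log₂(1/4) = 0.5000
  -11/40 × log₂(11/40) = 0.5122
  -7/20 × log₂(7/20) = 0.5301
H(X) = 1.9173 bits


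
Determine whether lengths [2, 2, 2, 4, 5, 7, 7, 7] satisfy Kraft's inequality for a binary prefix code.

Kraft inequality: Σ 2^(-l_i) ≤ 1 for prefix-free code
Calculating: 2^(-2) + 2^(-2) + 2^(-2) + 2^(-4) + 2^(-5) + 2^(-7) + 2^(-7) + 2^(-7)
= 0.25 + 0.25 + 0.25 + 0.0625 + 0.03125 + 0.0078125 + 0.0078125 + 0.0078125
= 0.8672
Since 0.8672 ≤ 1, prefix-free code exists


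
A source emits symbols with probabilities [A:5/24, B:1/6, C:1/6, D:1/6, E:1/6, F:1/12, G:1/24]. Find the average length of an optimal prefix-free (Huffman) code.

Huffman tree construction:
Combine smallest probabilities repeatedly
Resulting codes:
  A: 01 (length 2)
  B: 101 (length 3)
  C: 110 (length 3)
  D: 111 (length 3)
  E: 00 (length 2)
  F: 1001 (length 4)
  G: 1000 (length 4)
Average length = Σ p(s) × length(s) = 2.7500 bits


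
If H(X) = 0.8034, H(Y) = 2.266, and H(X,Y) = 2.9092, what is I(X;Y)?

I(X;Y) = H(X) + H(Y) - H(X,Y)
I(X;Y) = 0.8034 + 2.266 - 2.9092 = 0.1602 bits


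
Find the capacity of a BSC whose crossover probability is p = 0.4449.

For BSC with error probability p:
C = 1 - H(p) where H(p) is binary entropy
H(0.4449) = -0.4449 × log₂(0.4449) - 0.5551 × log₂(0.5551)
H(p) = 0.9912
C = 1 - 0.9912 = 0.0088 bits/use


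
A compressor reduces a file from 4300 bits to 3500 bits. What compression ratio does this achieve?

Compression ratio = Original / Compressed
= 4300 / 3500 = 1.23:1


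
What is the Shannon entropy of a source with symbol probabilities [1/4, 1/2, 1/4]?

H(X) = -Σ p(x) log₂ p(x)
  -1/4 × log₂(1/4) = 0.5000
  -1/2 × log₂(1/2) = 0.5000
  -1/4 × log₂(1/4) = 0.5000
H(X) = 1.5000 bits


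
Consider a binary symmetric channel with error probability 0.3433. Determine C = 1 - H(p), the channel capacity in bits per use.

For BSC with error probability p:
C = 1 - H(p) where H(p) is binary entropy
H(0.3433) = -0.3433 × log₂(0.3433) - 0.6567 × log₂(0.6567)
H(p) = 0.9279
C = 1 - 0.9279 = 0.0721 bits/use


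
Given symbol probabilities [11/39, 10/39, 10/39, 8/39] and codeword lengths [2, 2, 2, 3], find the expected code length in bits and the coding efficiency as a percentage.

Average length L = Σ p_i × l_i = 2.2051 bits
Entropy H = 1.9907 bits
Efficiency η = H/L × 100% = 90.28%


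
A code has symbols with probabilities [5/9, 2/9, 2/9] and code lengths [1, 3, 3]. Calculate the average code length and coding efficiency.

Average length L = Σ p_i × l_i = 1.8889 bits
Entropy H = 1.4355 bits
Efficiency η = H/L × 100% = 76.00%


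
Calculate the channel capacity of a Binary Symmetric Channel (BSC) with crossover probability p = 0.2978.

For BSC with error probability p:
C = 1 - H(p) where H(p) is binary entropy
H(0.2978) = -0.2978 × log₂(0.2978) - 0.7022 × log₂(0.7022)
H(p) = 0.8786
C = 1 - 0.8786 = 0.1214 bits/use


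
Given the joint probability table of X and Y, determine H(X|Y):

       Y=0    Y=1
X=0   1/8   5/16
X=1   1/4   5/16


H(X|Y) = Σ_y p(y) H(X|Y=y)
  p(Y=0) = 3/8, H(X|Y=0) = 0.9183
  p(Y=1) = 5/8, H(X|Y=1) = 1.0000
H(X|Y) = 0.3750×0.9183 + 0.6250×1.0000 = 0.9694 bits


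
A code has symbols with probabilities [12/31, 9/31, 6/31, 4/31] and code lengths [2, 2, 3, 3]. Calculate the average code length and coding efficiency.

Average length L = Σ p_i × l_i = 2.3226 bits
Entropy H = 1.8878 bits
Efficiency η = H/L × 100% = 81.28%


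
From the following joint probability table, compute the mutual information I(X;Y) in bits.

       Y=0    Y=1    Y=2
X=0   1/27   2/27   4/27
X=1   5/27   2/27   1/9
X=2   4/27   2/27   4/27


H(X) = 1.5664, H(Y) = 1.5407, H(X,Y) = 3.0377
I(X;Y) = H(X) + H(Y) - H(X,Y) = 0.0694 bits
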